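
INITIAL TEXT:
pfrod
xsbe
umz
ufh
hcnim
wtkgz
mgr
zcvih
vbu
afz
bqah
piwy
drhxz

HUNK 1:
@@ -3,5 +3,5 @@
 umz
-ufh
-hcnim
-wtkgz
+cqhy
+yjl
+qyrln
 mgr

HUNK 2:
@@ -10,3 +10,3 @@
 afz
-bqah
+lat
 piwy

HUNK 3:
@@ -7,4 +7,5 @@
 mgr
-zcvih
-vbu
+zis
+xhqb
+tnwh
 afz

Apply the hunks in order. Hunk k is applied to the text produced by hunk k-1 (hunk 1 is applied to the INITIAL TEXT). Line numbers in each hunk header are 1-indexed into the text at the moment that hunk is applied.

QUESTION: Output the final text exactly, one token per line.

Hunk 1: at line 3 remove [ufh,hcnim,wtkgz] add [cqhy,yjl,qyrln] -> 13 lines: pfrod xsbe umz cqhy yjl qyrln mgr zcvih vbu afz bqah piwy drhxz
Hunk 2: at line 10 remove [bqah] add [lat] -> 13 lines: pfrod xsbe umz cqhy yjl qyrln mgr zcvih vbu afz lat piwy drhxz
Hunk 3: at line 7 remove [zcvih,vbu] add [zis,xhqb,tnwh] -> 14 lines: pfrod xsbe umz cqhy yjl qyrln mgr zis xhqb tnwh afz lat piwy drhxz

Answer: pfrod
xsbe
umz
cqhy
yjl
qyrln
mgr
zis
xhqb
tnwh
afz
lat
piwy
drhxz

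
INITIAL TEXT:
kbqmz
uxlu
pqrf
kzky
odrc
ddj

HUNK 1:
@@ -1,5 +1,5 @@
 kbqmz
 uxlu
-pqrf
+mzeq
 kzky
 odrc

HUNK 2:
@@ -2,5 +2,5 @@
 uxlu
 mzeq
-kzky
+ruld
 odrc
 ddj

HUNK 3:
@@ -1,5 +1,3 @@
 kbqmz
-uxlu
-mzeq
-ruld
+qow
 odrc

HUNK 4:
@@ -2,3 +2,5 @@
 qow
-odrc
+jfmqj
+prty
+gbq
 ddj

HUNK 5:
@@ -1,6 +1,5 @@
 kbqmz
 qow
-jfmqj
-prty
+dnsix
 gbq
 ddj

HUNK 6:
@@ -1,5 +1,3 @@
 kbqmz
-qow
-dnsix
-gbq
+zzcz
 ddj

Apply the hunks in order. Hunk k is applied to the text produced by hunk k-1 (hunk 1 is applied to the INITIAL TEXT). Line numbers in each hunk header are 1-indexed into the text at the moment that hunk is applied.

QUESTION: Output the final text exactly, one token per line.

Hunk 1: at line 1 remove [pqrf] add [mzeq] -> 6 lines: kbqmz uxlu mzeq kzky odrc ddj
Hunk 2: at line 2 remove [kzky] add [ruld] -> 6 lines: kbqmz uxlu mzeq ruld odrc ddj
Hunk 3: at line 1 remove [uxlu,mzeq,ruld] add [qow] -> 4 lines: kbqmz qow odrc ddj
Hunk 4: at line 2 remove [odrc] add [jfmqj,prty,gbq] -> 6 lines: kbqmz qow jfmqj prty gbq ddj
Hunk 5: at line 1 remove [jfmqj,prty] add [dnsix] -> 5 lines: kbqmz qow dnsix gbq ddj
Hunk 6: at line 1 remove [qow,dnsix,gbq] add [zzcz] -> 3 lines: kbqmz zzcz ddj

Answer: kbqmz
zzcz
ddj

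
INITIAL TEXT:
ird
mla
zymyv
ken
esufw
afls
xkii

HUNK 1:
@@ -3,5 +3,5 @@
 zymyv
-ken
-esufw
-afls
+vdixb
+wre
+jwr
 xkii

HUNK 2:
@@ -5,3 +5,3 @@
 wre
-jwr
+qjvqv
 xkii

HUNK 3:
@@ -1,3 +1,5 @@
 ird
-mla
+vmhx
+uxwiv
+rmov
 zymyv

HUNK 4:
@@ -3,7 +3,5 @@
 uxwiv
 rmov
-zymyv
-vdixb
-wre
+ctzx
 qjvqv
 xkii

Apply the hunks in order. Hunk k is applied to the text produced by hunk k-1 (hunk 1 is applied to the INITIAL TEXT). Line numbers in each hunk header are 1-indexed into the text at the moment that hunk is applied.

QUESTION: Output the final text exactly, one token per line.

Hunk 1: at line 3 remove [ken,esufw,afls] add [vdixb,wre,jwr] -> 7 lines: ird mla zymyv vdixb wre jwr xkii
Hunk 2: at line 5 remove [jwr] add [qjvqv] -> 7 lines: ird mla zymyv vdixb wre qjvqv xkii
Hunk 3: at line 1 remove [mla] add [vmhx,uxwiv,rmov] -> 9 lines: ird vmhx uxwiv rmov zymyv vdixb wre qjvqv xkii
Hunk 4: at line 3 remove [zymyv,vdixb,wre] add [ctzx] -> 7 lines: ird vmhx uxwiv rmov ctzx qjvqv xkii

Answer: ird
vmhx
uxwiv
rmov
ctzx
qjvqv
xkii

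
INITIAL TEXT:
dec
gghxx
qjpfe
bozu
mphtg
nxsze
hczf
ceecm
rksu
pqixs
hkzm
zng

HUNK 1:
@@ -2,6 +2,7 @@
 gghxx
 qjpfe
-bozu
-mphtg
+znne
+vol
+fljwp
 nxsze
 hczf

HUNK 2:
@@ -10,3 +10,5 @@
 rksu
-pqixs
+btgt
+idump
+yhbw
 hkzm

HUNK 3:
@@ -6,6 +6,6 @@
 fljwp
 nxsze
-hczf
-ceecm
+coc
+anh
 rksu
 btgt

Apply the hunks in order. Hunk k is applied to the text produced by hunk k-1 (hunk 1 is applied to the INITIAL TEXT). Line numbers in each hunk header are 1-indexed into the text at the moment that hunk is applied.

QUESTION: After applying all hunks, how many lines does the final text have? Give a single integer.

Hunk 1: at line 2 remove [bozu,mphtg] add [znne,vol,fljwp] -> 13 lines: dec gghxx qjpfe znne vol fljwp nxsze hczf ceecm rksu pqixs hkzm zng
Hunk 2: at line 10 remove [pqixs] add [btgt,idump,yhbw] -> 15 lines: dec gghxx qjpfe znne vol fljwp nxsze hczf ceecm rksu btgt idump yhbw hkzm zng
Hunk 3: at line 6 remove [hczf,ceecm] add [coc,anh] -> 15 lines: dec gghxx qjpfe znne vol fljwp nxsze coc anh rksu btgt idump yhbw hkzm zng
Final line count: 15

Answer: 15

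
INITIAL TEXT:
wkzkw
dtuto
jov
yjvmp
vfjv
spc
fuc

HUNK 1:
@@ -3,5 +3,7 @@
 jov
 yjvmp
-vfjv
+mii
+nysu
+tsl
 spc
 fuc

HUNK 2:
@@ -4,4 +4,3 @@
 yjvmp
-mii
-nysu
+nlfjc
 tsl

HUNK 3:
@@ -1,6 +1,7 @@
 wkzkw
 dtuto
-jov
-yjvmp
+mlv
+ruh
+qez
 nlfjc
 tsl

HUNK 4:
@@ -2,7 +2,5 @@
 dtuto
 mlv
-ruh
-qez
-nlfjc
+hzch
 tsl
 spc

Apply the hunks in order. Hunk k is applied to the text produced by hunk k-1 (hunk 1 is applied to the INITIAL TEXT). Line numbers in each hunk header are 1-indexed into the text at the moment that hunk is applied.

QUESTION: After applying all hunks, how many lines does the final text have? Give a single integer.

Answer: 7

Derivation:
Hunk 1: at line 3 remove [vfjv] add [mii,nysu,tsl] -> 9 lines: wkzkw dtuto jov yjvmp mii nysu tsl spc fuc
Hunk 2: at line 4 remove [mii,nysu] add [nlfjc] -> 8 lines: wkzkw dtuto jov yjvmp nlfjc tsl spc fuc
Hunk 3: at line 1 remove [jov,yjvmp] add [mlv,ruh,qez] -> 9 lines: wkzkw dtuto mlv ruh qez nlfjc tsl spc fuc
Hunk 4: at line 2 remove [ruh,qez,nlfjc] add [hzch] -> 7 lines: wkzkw dtuto mlv hzch tsl spc fuc
Final line count: 7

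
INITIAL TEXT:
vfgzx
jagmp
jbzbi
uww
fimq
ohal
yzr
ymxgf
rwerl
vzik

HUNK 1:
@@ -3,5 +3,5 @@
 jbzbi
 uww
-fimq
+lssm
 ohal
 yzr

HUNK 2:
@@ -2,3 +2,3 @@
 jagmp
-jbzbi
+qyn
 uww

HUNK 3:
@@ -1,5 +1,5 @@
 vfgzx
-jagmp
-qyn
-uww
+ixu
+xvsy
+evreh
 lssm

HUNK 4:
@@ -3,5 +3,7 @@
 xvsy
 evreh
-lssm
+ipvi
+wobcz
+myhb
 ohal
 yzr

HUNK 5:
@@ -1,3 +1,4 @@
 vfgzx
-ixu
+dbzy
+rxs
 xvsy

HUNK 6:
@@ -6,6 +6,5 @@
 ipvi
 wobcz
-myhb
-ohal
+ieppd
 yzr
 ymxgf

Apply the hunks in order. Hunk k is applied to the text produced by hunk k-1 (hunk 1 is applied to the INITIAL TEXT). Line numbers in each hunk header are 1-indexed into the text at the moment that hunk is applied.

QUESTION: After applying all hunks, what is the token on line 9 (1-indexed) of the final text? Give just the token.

Answer: yzr

Derivation:
Hunk 1: at line 3 remove [fimq] add [lssm] -> 10 lines: vfgzx jagmp jbzbi uww lssm ohal yzr ymxgf rwerl vzik
Hunk 2: at line 2 remove [jbzbi] add [qyn] -> 10 lines: vfgzx jagmp qyn uww lssm ohal yzr ymxgf rwerl vzik
Hunk 3: at line 1 remove [jagmp,qyn,uww] add [ixu,xvsy,evreh] -> 10 lines: vfgzx ixu xvsy evreh lssm ohal yzr ymxgf rwerl vzik
Hunk 4: at line 3 remove [lssm] add [ipvi,wobcz,myhb] -> 12 lines: vfgzx ixu xvsy evreh ipvi wobcz myhb ohal yzr ymxgf rwerl vzik
Hunk 5: at line 1 remove [ixu] add [dbzy,rxs] -> 13 lines: vfgzx dbzy rxs xvsy evreh ipvi wobcz myhb ohal yzr ymxgf rwerl vzik
Hunk 6: at line 6 remove [myhb,ohal] add [ieppd] -> 12 lines: vfgzx dbzy rxs xvsy evreh ipvi wobcz ieppd yzr ymxgf rwerl vzik
Final line 9: yzr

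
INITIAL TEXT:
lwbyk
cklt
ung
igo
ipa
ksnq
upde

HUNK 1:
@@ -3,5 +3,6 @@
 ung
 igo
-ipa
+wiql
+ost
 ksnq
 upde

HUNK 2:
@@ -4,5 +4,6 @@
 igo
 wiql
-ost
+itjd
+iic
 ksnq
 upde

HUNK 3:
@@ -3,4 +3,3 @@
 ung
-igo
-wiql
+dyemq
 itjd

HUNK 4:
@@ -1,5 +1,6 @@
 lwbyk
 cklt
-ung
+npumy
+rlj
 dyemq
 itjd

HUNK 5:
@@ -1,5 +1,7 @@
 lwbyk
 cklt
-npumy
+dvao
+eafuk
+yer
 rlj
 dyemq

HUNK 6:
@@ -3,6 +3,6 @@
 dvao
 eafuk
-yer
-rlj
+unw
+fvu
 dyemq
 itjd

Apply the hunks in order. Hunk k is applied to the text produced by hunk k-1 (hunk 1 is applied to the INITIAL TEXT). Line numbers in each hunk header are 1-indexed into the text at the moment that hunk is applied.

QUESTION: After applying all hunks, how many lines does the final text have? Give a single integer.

Answer: 11

Derivation:
Hunk 1: at line 3 remove [ipa] add [wiql,ost] -> 8 lines: lwbyk cklt ung igo wiql ost ksnq upde
Hunk 2: at line 4 remove [ost] add [itjd,iic] -> 9 lines: lwbyk cklt ung igo wiql itjd iic ksnq upde
Hunk 3: at line 3 remove [igo,wiql] add [dyemq] -> 8 lines: lwbyk cklt ung dyemq itjd iic ksnq upde
Hunk 4: at line 1 remove [ung] add [npumy,rlj] -> 9 lines: lwbyk cklt npumy rlj dyemq itjd iic ksnq upde
Hunk 5: at line 1 remove [npumy] add [dvao,eafuk,yer] -> 11 lines: lwbyk cklt dvao eafuk yer rlj dyemq itjd iic ksnq upde
Hunk 6: at line 3 remove [yer,rlj] add [unw,fvu] -> 11 lines: lwbyk cklt dvao eafuk unw fvu dyemq itjd iic ksnq upde
Final line count: 11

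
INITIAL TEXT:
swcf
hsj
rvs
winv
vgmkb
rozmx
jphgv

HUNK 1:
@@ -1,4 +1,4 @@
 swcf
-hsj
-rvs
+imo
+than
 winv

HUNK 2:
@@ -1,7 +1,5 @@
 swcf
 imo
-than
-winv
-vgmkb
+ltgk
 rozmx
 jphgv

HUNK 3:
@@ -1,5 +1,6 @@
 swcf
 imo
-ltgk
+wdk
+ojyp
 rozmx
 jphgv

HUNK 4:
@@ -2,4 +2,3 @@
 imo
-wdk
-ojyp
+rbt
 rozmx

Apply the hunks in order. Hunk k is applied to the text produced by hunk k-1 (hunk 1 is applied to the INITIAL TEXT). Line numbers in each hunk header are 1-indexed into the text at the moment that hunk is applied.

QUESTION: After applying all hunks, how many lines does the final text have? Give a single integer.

Hunk 1: at line 1 remove [hsj,rvs] add [imo,than] -> 7 lines: swcf imo than winv vgmkb rozmx jphgv
Hunk 2: at line 1 remove [than,winv,vgmkb] add [ltgk] -> 5 lines: swcf imo ltgk rozmx jphgv
Hunk 3: at line 1 remove [ltgk] add [wdk,ojyp] -> 6 lines: swcf imo wdk ojyp rozmx jphgv
Hunk 4: at line 2 remove [wdk,ojyp] add [rbt] -> 5 lines: swcf imo rbt rozmx jphgv
Final line count: 5

Answer: 5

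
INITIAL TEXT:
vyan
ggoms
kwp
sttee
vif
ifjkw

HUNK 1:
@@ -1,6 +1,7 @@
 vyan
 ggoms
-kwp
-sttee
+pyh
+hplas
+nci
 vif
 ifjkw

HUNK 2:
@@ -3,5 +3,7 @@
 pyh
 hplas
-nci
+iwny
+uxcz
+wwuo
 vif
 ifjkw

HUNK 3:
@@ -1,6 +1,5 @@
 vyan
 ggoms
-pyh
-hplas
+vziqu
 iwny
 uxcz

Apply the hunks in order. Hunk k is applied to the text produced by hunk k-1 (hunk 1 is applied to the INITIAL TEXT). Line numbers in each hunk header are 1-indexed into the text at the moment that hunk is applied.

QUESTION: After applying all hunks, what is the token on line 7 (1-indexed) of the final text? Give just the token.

Answer: vif

Derivation:
Hunk 1: at line 1 remove [kwp,sttee] add [pyh,hplas,nci] -> 7 lines: vyan ggoms pyh hplas nci vif ifjkw
Hunk 2: at line 3 remove [nci] add [iwny,uxcz,wwuo] -> 9 lines: vyan ggoms pyh hplas iwny uxcz wwuo vif ifjkw
Hunk 3: at line 1 remove [pyh,hplas] add [vziqu] -> 8 lines: vyan ggoms vziqu iwny uxcz wwuo vif ifjkw
Final line 7: vif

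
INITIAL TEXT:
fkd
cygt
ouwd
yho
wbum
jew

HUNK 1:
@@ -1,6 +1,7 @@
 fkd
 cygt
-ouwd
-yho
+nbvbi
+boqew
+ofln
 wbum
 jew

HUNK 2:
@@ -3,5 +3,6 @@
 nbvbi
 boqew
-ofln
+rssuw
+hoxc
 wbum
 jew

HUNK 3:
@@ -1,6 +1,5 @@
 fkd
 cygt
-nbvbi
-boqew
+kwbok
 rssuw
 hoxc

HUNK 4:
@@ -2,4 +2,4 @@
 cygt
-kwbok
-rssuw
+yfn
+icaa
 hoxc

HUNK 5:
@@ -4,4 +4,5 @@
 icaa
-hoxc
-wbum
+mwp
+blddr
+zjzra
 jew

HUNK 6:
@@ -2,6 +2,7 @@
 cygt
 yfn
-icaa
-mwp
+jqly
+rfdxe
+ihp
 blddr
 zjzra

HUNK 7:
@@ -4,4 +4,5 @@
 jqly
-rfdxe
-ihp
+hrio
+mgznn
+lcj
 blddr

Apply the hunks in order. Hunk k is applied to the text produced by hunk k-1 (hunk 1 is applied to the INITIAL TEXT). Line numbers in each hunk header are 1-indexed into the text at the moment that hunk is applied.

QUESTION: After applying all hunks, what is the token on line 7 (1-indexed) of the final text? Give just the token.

Hunk 1: at line 1 remove [ouwd,yho] add [nbvbi,boqew,ofln] -> 7 lines: fkd cygt nbvbi boqew ofln wbum jew
Hunk 2: at line 3 remove [ofln] add [rssuw,hoxc] -> 8 lines: fkd cygt nbvbi boqew rssuw hoxc wbum jew
Hunk 3: at line 1 remove [nbvbi,boqew] add [kwbok] -> 7 lines: fkd cygt kwbok rssuw hoxc wbum jew
Hunk 4: at line 2 remove [kwbok,rssuw] add [yfn,icaa] -> 7 lines: fkd cygt yfn icaa hoxc wbum jew
Hunk 5: at line 4 remove [hoxc,wbum] add [mwp,blddr,zjzra] -> 8 lines: fkd cygt yfn icaa mwp blddr zjzra jew
Hunk 6: at line 2 remove [icaa,mwp] add [jqly,rfdxe,ihp] -> 9 lines: fkd cygt yfn jqly rfdxe ihp blddr zjzra jew
Hunk 7: at line 4 remove [rfdxe,ihp] add [hrio,mgznn,lcj] -> 10 lines: fkd cygt yfn jqly hrio mgznn lcj blddr zjzra jew
Final line 7: lcj

Answer: lcj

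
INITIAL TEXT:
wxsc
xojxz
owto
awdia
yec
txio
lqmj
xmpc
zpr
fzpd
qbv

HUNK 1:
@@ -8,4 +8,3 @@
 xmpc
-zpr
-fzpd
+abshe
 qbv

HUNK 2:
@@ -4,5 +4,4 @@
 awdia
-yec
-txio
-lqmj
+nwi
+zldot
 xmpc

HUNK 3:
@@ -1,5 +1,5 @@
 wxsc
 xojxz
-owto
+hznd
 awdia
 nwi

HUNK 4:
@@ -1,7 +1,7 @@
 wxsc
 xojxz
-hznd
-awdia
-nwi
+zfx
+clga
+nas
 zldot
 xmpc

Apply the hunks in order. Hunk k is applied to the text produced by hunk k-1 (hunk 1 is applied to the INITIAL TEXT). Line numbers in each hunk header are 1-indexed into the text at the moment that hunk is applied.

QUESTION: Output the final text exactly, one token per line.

Answer: wxsc
xojxz
zfx
clga
nas
zldot
xmpc
abshe
qbv

Derivation:
Hunk 1: at line 8 remove [zpr,fzpd] add [abshe] -> 10 lines: wxsc xojxz owto awdia yec txio lqmj xmpc abshe qbv
Hunk 2: at line 4 remove [yec,txio,lqmj] add [nwi,zldot] -> 9 lines: wxsc xojxz owto awdia nwi zldot xmpc abshe qbv
Hunk 3: at line 1 remove [owto] add [hznd] -> 9 lines: wxsc xojxz hznd awdia nwi zldot xmpc abshe qbv
Hunk 4: at line 1 remove [hznd,awdia,nwi] add [zfx,clga,nas] -> 9 lines: wxsc xojxz zfx clga nas zldot xmpc abshe qbv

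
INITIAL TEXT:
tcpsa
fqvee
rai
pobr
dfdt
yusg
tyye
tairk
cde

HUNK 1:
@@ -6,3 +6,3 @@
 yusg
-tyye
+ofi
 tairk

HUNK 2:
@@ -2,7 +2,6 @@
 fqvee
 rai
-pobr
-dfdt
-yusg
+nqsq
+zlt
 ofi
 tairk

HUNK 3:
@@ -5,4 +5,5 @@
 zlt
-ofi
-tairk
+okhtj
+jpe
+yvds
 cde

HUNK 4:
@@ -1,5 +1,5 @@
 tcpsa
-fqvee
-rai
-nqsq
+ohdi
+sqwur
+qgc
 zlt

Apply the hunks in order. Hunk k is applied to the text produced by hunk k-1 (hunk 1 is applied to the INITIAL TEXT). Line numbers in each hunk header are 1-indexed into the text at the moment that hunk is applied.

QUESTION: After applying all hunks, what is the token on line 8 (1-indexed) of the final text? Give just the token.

Answer: yvds

Derivation:
Hunk 1: at line 6 remove [tyye] add [ofi] -> 9 lines: tcpsa fqvee rai pobr dfdt yusg ofi tairk cde
Hunk 2: at line 2 remove [pobr,dfdt,yusg] add [nqsq,zlt] -> 8 lines: tcpsa fqvee rai nqsq zlt ofi tairk cde
Hunk 3: at line 5 remove [ofi,tairk] add [okhtj,jpe,yvds] -> 9 lines: tcpsa fqvee rai nqsq zlt okhtj jpe yvds cde
Hunk 4: at line 1 remove [fqvee,rai,nqsq] add [ohdi,sqwur,qgc] -> 9 lines: tcpsa ohdi sqwur qgc zlt okhtj jpe yvds cde
Final line 8: yvds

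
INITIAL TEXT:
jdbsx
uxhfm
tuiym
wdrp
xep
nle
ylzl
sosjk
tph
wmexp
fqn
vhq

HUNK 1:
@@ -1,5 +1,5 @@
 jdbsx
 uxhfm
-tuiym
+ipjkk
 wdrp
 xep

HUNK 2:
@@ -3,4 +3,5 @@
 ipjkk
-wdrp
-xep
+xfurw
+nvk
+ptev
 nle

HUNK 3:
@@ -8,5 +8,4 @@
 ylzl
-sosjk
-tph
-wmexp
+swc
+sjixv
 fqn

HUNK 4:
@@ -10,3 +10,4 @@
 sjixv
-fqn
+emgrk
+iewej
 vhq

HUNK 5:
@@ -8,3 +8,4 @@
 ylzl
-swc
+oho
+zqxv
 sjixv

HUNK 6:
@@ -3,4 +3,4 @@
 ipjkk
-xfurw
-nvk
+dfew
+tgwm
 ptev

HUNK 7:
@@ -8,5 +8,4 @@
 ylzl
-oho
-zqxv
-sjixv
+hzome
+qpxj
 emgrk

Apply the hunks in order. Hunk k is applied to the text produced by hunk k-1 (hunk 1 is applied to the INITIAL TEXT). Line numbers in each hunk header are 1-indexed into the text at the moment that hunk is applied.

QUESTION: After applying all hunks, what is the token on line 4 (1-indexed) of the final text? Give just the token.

Hunk 1: at line 1 remove [tuiym] add [ipjkk] -> 12 lines: jdbsx uxhfm ipjkk wdrp xep nle ylzl sosjk tph wmexp fqn vhq
Hunk 2: at line 3 remove [wdrp,xep] add [xfurw,nvk,ptev] -> 13 lines: jdbsx uxhfm ipjkk xfurw nvk ptev nle ylzl sosjk tph wmexp fqn vhq
Hunk 3: at line 8 remove [sosjk,tph,wmexp] add [swc,sjixv] -> 12 lines: jdbsx uxhfm ipjkk xfurw nvk ptev nle ylzl swc sjixv fqn vhq
Hunk 4: at line 10 remove [fqn] add [emgrk,iewej] -> 13 lines: jdbsx uxhfm ipjkk xfurw nvk ptev nle ylzl swc sjixv emgrk iewej vhq
Hunk 5: at line 8 remove [swc] add [oho,zqxv] -> 14 lines: jdbsx uxhfm ipjkk xfurw nvk ptev nle ylzl oho zqxv sjixv emgrk iewej vhq
Hunk 6: at line 3 remove [xfurw,nvk] add [dfew,tgwm] -> 14 lines: jdbsx uxhfm ipjkk dfew tgwm ptev nle ylzl oho zqxv sjixv emgrk iewej vhq
Hunk 7: at line 8 remove [oho,zqxv,sjixv] add [hzome,qpxj] -> 13 lines: jdbsx uxhfm ipjkk dfew tgwm ptev nle ylzl hzome qpxj emgrk iewej vhq
Final line 4: dfew

Answer: dfew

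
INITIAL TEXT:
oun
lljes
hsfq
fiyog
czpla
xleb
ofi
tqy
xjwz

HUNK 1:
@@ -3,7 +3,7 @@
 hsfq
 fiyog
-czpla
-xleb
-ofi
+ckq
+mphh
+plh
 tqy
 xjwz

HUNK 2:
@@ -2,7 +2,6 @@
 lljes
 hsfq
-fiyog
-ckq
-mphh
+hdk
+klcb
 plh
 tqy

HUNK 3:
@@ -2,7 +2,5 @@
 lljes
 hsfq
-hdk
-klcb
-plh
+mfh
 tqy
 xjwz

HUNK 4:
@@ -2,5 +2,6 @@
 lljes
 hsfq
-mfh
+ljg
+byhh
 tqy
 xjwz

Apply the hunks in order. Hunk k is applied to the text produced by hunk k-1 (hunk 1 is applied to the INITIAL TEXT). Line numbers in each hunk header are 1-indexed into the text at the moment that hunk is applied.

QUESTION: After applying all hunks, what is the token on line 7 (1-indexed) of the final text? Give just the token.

Hunk 1: at line 3 remove [czpla,xleb,ofi] add [ckq,mphh,plh] -> 9 lines: oun lljes hsfq fiyog ckq mphh plh tqy xjwz
Hunk 2: at line 2 remove [fiyog,ckq,mphh] add [hdk,klcb] -> 8 lines: oun lljes hsfq hdk klcb plh tqy xjwz
Hunk 3: at line 2 remove [hdk,klcb,plh] add [mfh] -> 6 lines: oun lljes hsfq mfh tqy xjwz
Hunk 4: at line 2 remove [mfh] add [ljg,byhh] -> 7 lines: oun lljes hsfq ljg byhh tqy xjwz
Final line 7: xjwz

Answer: xjwz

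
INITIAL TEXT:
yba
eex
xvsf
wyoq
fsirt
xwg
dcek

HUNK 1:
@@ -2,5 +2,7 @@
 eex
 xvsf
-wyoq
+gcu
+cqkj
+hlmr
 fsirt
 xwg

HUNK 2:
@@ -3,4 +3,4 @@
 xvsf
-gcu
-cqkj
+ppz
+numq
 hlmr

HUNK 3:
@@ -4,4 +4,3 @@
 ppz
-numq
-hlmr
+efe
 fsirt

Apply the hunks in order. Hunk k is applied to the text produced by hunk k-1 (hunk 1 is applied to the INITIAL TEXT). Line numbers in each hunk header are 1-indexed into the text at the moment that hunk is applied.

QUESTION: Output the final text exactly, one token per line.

Hunk 1: at line 2 remove [wyoq] add [gcu,cqkj,hlmr] -> 9 lines: yba eex xvsf gcu cqkj hlmr fsirt xwg dcek
Hunk 2: at line 3 remove [gcu,cqkj] add [ppz,numq] -> 9 lines: yba eex xvsf ppz numq hlmr fsirt xwg dcek
Hunk 3: at line 4 remove [numq,hlmr] add [efe] -> 8 lines: yba eex xvsf ppz efe fsirt xwg dcek

Answer: yba
eex
xvsf
ppz
efe
fsirt
xwg
dcek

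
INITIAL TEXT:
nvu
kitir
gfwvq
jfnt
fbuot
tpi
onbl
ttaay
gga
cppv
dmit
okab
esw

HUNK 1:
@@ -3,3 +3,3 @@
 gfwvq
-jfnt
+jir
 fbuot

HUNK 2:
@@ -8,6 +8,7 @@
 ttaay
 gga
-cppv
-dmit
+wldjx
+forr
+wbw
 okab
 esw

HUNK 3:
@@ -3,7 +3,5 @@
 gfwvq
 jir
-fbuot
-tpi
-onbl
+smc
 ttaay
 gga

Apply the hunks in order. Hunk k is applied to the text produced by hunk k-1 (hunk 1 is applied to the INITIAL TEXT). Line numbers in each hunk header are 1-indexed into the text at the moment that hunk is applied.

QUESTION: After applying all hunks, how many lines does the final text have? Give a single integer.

Answer: 12

Derivation:
Hunk 1: at line 3 remove [jfnt] add [jir] -> 13 lines: nvu kitir gfwvq jir fbuot tpi onbl ttaay gga cppv dmit okab esw
Hunk 2: at line 8 remove [cppv,dmit] add [wldjx,forr,wbw] -> 14 lines: nvu kitir gfwvq jir fbuot tpi onbl ttaay gga wldjx forr wbw okab esw
Hunk 3: at line 3 remove [fbuot,tpi,onbl] add [smc] -> 12 lines: nvu kitir gfwvq jir smc ttaay gga wldjx forr wbw okab esw
Final line count: 12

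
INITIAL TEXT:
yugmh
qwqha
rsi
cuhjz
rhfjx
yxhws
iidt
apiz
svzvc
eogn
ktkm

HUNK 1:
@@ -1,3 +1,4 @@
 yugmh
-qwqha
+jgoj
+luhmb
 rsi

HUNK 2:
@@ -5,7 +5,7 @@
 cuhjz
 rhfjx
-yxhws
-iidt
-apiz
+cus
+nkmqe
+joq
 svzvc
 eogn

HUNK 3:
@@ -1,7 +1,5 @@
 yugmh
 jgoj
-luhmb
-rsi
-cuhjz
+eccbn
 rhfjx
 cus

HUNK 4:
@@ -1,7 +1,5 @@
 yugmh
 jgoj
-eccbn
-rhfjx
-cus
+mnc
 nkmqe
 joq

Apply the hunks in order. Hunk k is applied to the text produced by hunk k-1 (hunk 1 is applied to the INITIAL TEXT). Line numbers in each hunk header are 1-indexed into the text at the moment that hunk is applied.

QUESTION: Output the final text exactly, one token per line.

Hunk 1: at line 1 remove [qwqha] add [jgoj,luhmb] -> 12 lines: yugmh jgoj luhmb rsi cuhjz rhfjx yxhws iidt apiz svzvc eogn ktkm
Hunk 2: at line 5 remove [yxhws,iidt,apiz] add [cus,nkmqe,joq] -> 12 lines: yugmh jgoj luhmb rsi cuhjz rhfjx cus nkmqe joq svzvc eogn ktkm
Hunk 3: at line 1 remove [luhmb,rsi,cuhjz] add [eccbn] -> 10 lines: yugmh jgoj eccbn rhfjx cus nkmqe joq svzvc eogn ktkm
Hunk 4: at line 1 remove [eccbn,rhfjx,cus] add [mnc] -> 8 lines: yugmh jgoj mnc nkmqe joq svzvc eogn ktkm

Answer: yugmh
jgoj
mnc
nkmqe
joq
svzvc
eogn
ktkm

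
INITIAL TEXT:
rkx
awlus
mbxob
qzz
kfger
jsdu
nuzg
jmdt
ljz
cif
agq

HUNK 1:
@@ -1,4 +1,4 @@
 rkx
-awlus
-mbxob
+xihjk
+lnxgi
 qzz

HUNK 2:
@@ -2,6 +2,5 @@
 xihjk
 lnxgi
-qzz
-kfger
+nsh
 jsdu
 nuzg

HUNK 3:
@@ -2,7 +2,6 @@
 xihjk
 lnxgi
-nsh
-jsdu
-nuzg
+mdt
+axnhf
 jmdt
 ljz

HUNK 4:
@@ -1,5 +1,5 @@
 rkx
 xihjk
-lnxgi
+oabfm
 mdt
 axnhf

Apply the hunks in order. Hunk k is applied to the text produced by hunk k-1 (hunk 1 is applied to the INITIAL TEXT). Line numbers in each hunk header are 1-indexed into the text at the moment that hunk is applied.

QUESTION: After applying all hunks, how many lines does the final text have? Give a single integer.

Answer: 9

Derivation:
Hunk 1: at line 1 remove [awlus,mbxob] add [xihjk,lnxgi] -> 11 lines: rkx xihjk lnxgi qzz kfger jsdu nuzg jmdt ljz cif agq
Hunk 2: at line 2 remove [qzz,kfger] add [nsh] -> 10 lines: rkx xihjk lnxgi nsh jsdu nuzg jmdt ljz cif agq
Hunk 3: at line 2 remove [nsh,jsdu,nuzg] add [mdt,axnhf] -> 9 lines: rkx xihjk lnxgi mdt axnhf jmdt ljz cif agq
Hunk 4: at line 1 remove [lnxgi] add [oabfm] -> 9 lines: rkx xihjk oabfm mdt axnhf jmdt ljz cif agq
Final line count: 9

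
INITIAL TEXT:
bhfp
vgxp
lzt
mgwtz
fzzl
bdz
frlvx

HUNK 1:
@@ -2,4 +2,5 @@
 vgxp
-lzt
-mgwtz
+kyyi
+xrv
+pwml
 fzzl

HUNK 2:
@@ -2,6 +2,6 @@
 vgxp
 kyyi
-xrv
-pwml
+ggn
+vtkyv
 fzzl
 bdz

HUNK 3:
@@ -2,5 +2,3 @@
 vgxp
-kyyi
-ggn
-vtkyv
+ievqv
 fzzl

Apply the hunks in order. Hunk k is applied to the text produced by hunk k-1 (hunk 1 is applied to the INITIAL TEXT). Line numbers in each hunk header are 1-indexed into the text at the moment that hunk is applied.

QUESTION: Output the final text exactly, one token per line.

Answer: bhfp
vgxp
ievqv
fzzl
bdz
frlvx

Derivation:
Hunk 1: at line 2 remove [lzt,mgwtz] add [kyyi,xrv,pwml] -> 8 lines: bhfp vgxp kyyi xrv pwml fzzl bdz frlvx
Hunk 2: at line 2 remove [xrv,pwml] add [ggn,vtkyv] -> 8 lines: bhfp vgxp kyyi ggn vtkyv fzzl bdz frlvx
Hunk 3: at line 2 remove [kyyi,ggn,vtkyv] add [ievqv] -> 6 lines: bhfp vgxp ievqv fzzl bdz frlvx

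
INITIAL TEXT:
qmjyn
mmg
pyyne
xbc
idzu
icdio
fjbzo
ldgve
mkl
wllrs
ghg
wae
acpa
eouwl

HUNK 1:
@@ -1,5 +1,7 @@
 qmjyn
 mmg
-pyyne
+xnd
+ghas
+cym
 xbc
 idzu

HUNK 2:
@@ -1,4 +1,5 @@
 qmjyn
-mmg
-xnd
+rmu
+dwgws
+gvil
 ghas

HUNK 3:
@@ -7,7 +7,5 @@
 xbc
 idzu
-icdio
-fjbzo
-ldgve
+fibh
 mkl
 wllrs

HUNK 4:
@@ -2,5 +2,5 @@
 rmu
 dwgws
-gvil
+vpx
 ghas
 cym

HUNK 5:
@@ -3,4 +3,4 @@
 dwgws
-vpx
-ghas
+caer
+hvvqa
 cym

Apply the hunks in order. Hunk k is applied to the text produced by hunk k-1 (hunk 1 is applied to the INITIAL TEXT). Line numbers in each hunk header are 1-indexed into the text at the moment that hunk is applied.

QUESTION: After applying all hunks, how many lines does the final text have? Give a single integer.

Answer: 15

Derivation:
Hunk 1: at line 1 remove [pyyne] add [xnd,ghas,cym] -> 16 lines: qmjyn mmg xnd ghas cym xbc idzu icdio fjbzo ldgve mkl wllrs ghg wae acpa eouwl
Hunk 2: at line 1 remove [mmg,xnd] add [rmu,dwgws,gvil] -> 17 lines: qmjyn rmu dwgws gvil ghas cym xbc idzu icdio fjbzo ldgve mkl wllrs ghg wae acpa eouwl
Hunk 3: at line 7 remove [icdio,fjbzo,ldgve] add [fibh] -> 15 lines: qmjyn rmu dwgws gvil ghas cym xbc idzu fibh mkl wllrs ghg wae acpa eouwl
Hunk 4: at line 2 remove [gvil] add [vpx] -> 15 lines: qmjyn rmu dwgws vpx ghas cym xbc idzu fibh mkl wllrs ghg wae acpa eouwl
Hunk 5: at line 3 remove [vpx,ghas] add [caer,hvvqa] -> 15 lines: qmjyn rmu dwgws caer hvvqa cym xbc idzu fibh mkl wllrs ghg wae acpa eouwl
Final line count: 15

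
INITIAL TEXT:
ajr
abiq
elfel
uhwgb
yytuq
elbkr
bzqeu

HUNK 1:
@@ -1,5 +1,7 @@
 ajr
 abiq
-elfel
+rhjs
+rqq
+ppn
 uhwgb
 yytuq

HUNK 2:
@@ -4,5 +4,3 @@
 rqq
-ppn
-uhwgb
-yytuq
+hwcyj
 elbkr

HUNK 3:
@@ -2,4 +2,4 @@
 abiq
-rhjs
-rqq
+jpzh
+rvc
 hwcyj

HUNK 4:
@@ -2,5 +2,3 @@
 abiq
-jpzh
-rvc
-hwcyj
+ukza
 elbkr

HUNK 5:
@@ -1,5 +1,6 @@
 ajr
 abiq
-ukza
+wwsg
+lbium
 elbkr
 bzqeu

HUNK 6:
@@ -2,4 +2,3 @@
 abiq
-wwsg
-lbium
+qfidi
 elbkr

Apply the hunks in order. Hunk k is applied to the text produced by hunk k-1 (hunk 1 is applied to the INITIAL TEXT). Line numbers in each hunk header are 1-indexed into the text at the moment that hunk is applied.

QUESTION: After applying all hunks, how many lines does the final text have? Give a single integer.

Hunk 1: at line 1 remove [elfel] add [rhjs,rqq,ppn] -> 9 lines: ajr abiq rhjs rqq ppn uhwgb yytuq elbkr bzqeu
Hunk 2: at line 4 remove [ppn,uhwgb,yytuq] add [hwcyj] -> 7 lines: ajr abiq rhjs rqq hwcyj elbkr bzqeu
Hunk 3: at line 2 remove [rhjs,rqq] add [jpzh,rvc] -> 7 lines: ajr abiq jpzh rvc hwcyj elbkr bzqeu
Hunk 4: at line 2 remove [jpzh,rvc,hwcyj] add [ukza] -> 5 lines: ajr abiq ukza elbkr bzqeu
Hunk 5: at line 1 remove [ukza] add [wwsg,lbium] -> 6 lines: ajr abiq wwsg lbium elbkr bzqeu
Hunk 6: at line 2 remove [wwsg,lbium] add [qfidi] -> 5 lines: ajr abiq qfidi elbkr bzqeu
Final line count: 5

Answer: 5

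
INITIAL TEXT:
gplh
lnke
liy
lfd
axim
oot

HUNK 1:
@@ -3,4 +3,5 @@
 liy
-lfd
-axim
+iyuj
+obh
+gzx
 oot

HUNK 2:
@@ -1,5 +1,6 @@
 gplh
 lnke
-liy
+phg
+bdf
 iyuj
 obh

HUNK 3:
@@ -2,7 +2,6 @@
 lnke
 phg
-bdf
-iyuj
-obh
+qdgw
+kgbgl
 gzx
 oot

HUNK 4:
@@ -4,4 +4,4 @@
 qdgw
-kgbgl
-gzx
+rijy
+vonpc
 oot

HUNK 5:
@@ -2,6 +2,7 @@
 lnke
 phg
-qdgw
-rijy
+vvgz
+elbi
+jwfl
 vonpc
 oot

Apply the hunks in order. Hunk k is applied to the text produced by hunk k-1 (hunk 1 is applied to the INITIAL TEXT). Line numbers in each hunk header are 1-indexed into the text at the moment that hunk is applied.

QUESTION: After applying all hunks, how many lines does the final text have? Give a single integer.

Answer: 8

Derivation:
Hunk 1: at line 3 remove [lfd,axim] add [iyuj,obh,gzx] -> 7 lines: gplh lnke liy iyuj obh gzx oot
Hunk 2: at line 1 remove [liy] add [phg,bdf] -> 8 lines: gplh lnke phg bdf iyuj obh gzx oot
Hunk 3: at line 2 remove [bdf,iyuj,obh] add [qdgw,kgbgl] -> 7 lines: gplh lnke phg qdgw kgbgl gzx oot
Hunk 4: at line 4 remove [kgbgl,gzx] add [rijy,vonpc] -> 7 lines: gplh lnke phg qdgw rijy vonpc oot
Hunk 5: at line 2 remove [qdgw,rijy] add [vvgz,elbi,jwfl] -> 8 lines: gplh lnke phg vvgz elbi jwfl vonpc oot
Final line count: 8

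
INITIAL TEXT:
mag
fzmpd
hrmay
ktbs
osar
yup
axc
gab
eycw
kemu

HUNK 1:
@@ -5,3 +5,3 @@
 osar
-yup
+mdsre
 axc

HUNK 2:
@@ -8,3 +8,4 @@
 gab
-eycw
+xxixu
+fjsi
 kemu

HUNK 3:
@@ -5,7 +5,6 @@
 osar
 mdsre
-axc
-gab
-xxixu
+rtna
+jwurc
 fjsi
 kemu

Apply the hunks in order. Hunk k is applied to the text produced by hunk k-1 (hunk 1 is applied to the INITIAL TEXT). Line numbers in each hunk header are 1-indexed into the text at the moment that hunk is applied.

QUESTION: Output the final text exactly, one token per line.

Answer: mag
fzmpd
hrmay
ktbs
osar
mdsre
rtna
jwurc
fjsi
kemu

Derivation:
Hunk 1: at line 5 remove [yup] add [mdsre] -> 10 lines: mag fzmpd hrmay ktbs osar mdsre axc gab eycw kemu
Hunk 2: at line 8 remove [eycw] add [xxixu,fjsi] -> 11 lines: mag fzmpd hrmay ktbs osar mdsre axc gab xxixu fjsi kemu
Hunk 3: at line 5 remove [axc,gab,xxixu] add [rtna,jwurc] -> 10 lines: mag fzmpd hrmay ktbs osar mdsre rtna jwurc fjsi kemu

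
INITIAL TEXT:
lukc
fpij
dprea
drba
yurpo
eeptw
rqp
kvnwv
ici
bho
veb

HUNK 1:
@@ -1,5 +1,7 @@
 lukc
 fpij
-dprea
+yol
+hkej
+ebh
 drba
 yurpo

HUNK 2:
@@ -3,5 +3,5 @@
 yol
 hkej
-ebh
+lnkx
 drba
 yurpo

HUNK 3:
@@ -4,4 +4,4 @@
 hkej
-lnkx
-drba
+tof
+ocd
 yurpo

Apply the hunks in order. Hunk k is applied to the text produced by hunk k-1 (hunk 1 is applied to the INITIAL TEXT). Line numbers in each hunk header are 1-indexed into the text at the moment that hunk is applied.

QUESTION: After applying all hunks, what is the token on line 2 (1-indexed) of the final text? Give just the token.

Hunk 1: at line 1 remove [dprea] add [yol,hkej,ebh] -> 13 lines: lukc fpij yol hkej ebh drba yurpo eeptw rqp kvnwv ici bho veb
Hunk 2: at line 3 remove [ebh] add [lnkx] -> 13 lines: lukc fpij yol hkej lnkx drba yurpo eeptw rqp kvnwv ici bho veb
Hunk 3: at line 4 remove [lnkx,drba] add [tof,ocd] -> 13 lines: lukc fpij yol hkej tof ocd yurpo eeptw rqp kvnwv ici bho veb
Final line 2: fpij

Answer: fpij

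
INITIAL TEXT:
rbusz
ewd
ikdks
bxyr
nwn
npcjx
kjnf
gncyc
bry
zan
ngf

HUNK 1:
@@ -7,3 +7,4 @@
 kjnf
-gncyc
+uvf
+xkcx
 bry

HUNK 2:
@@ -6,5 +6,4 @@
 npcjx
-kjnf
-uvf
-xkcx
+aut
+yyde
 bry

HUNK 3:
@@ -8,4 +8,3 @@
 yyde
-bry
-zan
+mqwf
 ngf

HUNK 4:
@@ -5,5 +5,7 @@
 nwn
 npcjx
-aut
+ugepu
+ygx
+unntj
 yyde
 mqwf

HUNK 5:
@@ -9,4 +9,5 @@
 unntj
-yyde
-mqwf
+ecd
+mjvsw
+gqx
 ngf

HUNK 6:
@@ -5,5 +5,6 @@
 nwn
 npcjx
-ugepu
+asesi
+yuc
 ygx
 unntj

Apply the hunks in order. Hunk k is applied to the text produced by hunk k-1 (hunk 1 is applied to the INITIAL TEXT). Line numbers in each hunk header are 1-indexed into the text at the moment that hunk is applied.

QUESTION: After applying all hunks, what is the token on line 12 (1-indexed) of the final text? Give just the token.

Answer: mjvsw

Derivation:
Hunk 1: at line 7 remove [gncyc] add [uvf,xkcx] -> 12 lines: rbusz ewd ikdks bxyr nwn npcjx kjnf uvf xkcx bry zan ngf
Hunk 2: at line 6 remove [kjnf,uvf,xkcx] add [aut,yyde] -> 11 lines: rbusz ewd ikdks bxyr nwn npcjx aut yyde bry zan ngf
Hunk 3: at line 8 remove [bry,zan] add [mqwf] -> 10 lines: rbusz ewd ikdks bxyr nwn npcjx aut yyde mqwf ngf
Hunk 4: at line 5 remove [aut] add [ugepu,ygx,unntj] -> 12 lines: rbusz ewd ikdks bxyr nwn npcjx ugepu ygx unntj yyde mqwf ngf
Hunk 5: at line 9 remove [yyde,mqwf] add [ecd,mjvsw,gqx] -> 13 lines: rbusz ewd ikdks bxyr nwn npcjx ugepu ygx unntj ecd mjvsw gqx ngf
Hunk 6: at line 5 remove [ugepu] add [asesi,yuc] -> 14 lines: rbusz ewd ikdks bxyr nwn npcjx asesi yuc ygx unntj ecd mjvsw gqx ngf
Final line 12: mjvsw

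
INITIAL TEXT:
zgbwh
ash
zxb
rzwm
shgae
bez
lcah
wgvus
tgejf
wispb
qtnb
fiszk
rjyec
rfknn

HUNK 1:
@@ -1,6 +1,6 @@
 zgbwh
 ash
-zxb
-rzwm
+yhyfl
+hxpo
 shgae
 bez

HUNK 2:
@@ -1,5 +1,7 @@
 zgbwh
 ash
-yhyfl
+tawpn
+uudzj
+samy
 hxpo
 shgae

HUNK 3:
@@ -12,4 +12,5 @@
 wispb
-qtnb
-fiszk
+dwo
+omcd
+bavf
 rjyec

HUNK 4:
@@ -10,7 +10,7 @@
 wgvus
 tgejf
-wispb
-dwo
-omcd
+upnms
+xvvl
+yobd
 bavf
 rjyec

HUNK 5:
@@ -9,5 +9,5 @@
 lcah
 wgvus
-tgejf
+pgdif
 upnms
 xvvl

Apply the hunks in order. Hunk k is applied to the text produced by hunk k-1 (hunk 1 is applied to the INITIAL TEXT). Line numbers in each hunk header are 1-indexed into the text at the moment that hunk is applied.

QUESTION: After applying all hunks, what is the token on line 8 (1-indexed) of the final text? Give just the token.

Answer: bez

Derivation:
Hunk 1: at line 1 remove [zxb,rzwm] add [yhyfl,hxpo] -> 14 lines: zgbwh ash yhyfl hxpo shgae bez lcah wgvus tgejf wispb qtnb fiszk rjyec rfknn
Hunk 2: at line 1 remove [yhyfl] add [tawpn,uudzj,samy] -> 16 lines: zgbwh ash tawpn uudzj samy hxpo shgae bez lcah wgvus tgejf wispb qtnb fiszk rjyec rfknn
Hunk 3: at line 12 remove [qtnb,fiszk] add [dwo,omcd,bavf] -> 17 lines: zgbwh ash tawpn uudzj samy hxpo shgae bez lcah wgvus tgejf wispb dwo omcd bavf rjyec rfknn
Hunk 4: at line 10 remove [wispb,dwo,omcd] add [upnms,xvvl,yobd] -> 17 lines: zgbwh ash tawpn uudzj samy hxpo shgae bez lcah wgvus tgejf upnms xvvl yobd bavf rjyec rfknn
Hunk 5: at line 9 remove [tgejf] add [pgdif] -> 17 lines: zgbwh ash tawpn uudzj samy hxpo shgae bez lcah wgvus pgdif upnms xvvl yobd bavf rjyec rfknn
Final line 8: bez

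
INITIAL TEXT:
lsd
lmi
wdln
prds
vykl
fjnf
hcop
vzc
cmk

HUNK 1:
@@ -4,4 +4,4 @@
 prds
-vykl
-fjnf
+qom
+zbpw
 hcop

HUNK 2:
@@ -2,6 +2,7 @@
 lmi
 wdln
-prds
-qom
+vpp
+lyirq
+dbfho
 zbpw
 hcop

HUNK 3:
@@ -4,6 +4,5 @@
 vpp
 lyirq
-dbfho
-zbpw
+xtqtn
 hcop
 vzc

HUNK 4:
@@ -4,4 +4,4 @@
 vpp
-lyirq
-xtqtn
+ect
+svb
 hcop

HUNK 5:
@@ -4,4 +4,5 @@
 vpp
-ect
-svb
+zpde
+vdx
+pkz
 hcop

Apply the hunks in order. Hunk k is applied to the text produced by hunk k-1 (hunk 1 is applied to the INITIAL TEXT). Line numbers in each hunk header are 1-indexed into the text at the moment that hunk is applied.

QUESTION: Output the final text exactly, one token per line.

Answer: lsd
lmi
wdln
vpp
zpde
vdx
pkz
hcop
vzc
cmk

Derivation:
Hunk 1: at line 4 remove [vykl,fjnf] add [qom,zbpw] -> 9 lines: lsd lmi wdln prds qom zbpw hcop vzc cmk
Hunk 2: at line 2 remove [prds,qom] add [vpp,lyirq,dbfho] -> 10 lines: lsd lmi wdln vpp lyirq dbfho zbpw hcop vzc cmk
Hunk 3: at line 4 remove [dbfho,zbpw] add [xtqtn] -> 9 lines: lsd lmi wdln vpp lyirq xtqtn hcop vzc cmk
Hunk 4: at line 4 remove [lyirq,xtqtn] add [ect,svb] -> 9 lines: lsd lmi wdln vpp ect svb hcop vzc cmk
Hunk 5: at line 4 remove [ect,svb] add [zpde,vdx,pkz] -> 10 lines: lsd lmi wdln vpp zpde vdx pkz hcop vzc cmk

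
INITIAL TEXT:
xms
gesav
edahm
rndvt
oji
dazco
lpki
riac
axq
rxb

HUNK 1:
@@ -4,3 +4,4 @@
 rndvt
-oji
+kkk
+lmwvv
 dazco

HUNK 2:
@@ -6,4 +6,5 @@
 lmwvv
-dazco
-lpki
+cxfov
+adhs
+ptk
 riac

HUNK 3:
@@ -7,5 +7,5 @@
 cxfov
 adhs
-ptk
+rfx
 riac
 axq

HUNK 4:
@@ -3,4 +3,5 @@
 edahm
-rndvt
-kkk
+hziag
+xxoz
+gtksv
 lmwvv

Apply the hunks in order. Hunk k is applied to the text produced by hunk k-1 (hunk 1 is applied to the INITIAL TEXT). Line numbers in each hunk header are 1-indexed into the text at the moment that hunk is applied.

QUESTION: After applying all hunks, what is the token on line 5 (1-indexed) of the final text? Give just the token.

Hunk 1: at line 4 remove [oji] add [kkk,lmwvv] -> 11 lines: xms gesav edahm rndvt kkk lmwvv dazco lpki riac axq rxb
Hunk 2: at line 6 remove [dazco,lpki] add [cxfov,adhs,ptk] -> 12 lines: xms gesav edahm rndvt kkk lmwvv cxfov adhs ptk riac axq rxb
Hunk 3: at line 7 remove [ptk] add [rfx] -> 12 lines: xms gesav edahm rndvt kkk lmwvv cxfov adhs rfx riac axq rxb
Hunk 4: at line 3 remove [rndvt,kkk] add [hziag,xxoz,gtksv] -> 13 lines: xms gesav edahm hziag xxoz gtksv lmwvv cxfov adhs rfx riac axq rxb
Final line 5: xxoz

Answer: xxoz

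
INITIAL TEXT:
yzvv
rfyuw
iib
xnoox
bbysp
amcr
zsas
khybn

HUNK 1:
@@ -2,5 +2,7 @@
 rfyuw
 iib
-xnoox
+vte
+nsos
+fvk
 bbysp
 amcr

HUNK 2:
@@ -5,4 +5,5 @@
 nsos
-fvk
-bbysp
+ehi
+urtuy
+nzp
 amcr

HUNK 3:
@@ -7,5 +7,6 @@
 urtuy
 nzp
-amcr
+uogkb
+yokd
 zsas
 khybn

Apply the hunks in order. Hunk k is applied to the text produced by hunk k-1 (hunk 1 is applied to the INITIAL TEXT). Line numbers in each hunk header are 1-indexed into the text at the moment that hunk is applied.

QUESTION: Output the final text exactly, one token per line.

Hunk 1: at line 2 remove [xnoox] add [vte,nsos,fvk] -> 10 lines: yzvv rfyuw iib vte nsos fvk bbysp amcr zsas khybn
Hunk 2: at line 5 remove [fvk,bbysp] add [ehi,urtuy,nzp] -> 11 lines: yzvv rfyuw iib vte nsos ehi urtuy nzp amcr zsas khybn
Hunk 3: at line 7 remove [amcr] add [uogkb,yokd] -> 12 lines: yzvv rfyuw iib vte nsos ehi urtuy nzp uogkb yokd zsas khybn

Answer: yzvv
rfyuw
iib
vte
nsos
ehi
urtuy
nzp
uogkb
yokd
zsas
khybn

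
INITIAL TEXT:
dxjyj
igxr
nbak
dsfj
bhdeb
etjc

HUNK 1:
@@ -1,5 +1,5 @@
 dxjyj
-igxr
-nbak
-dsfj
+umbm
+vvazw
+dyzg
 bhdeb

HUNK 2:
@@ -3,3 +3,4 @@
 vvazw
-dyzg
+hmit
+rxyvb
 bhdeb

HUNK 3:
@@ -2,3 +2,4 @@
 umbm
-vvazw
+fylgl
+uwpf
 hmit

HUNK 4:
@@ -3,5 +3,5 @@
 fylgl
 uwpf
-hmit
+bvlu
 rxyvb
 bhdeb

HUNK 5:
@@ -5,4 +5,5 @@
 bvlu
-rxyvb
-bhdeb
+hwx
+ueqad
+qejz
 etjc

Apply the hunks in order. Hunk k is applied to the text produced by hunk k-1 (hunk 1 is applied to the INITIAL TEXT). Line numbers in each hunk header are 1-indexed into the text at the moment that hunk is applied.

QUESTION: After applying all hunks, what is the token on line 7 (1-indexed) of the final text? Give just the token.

Hunk 1: at line 1 remove [igxr,nbak,dsfj] add [umbm,vvazw,dyzg] -> 6 lines: dxjyj umbm vvazw dyzg bhdeb etjc
Hunk 2: at line 3 remove [dyzg] add [hmit,rxyvb] -> 7 lines: dxjyj umbm vvazw hmit rxyvb bhdeb etjc
Hunk 3: at line 2 remove [vvazw] add [fylgl,uwpf] -> 8 lines: dxjyj umbm fylgl uwpf hmit rxyvb bhdeb etjc
Hunk 4: at line 3 remove [hmit] add [bvlu] -> 8 lines: dxjyj umbm fylgl uwpf bvlu rxyvb bhdeb etjc
Hunk 5: at line 5 remove [rxyvb,bhdeb] add [hwx,ueqad,qejz] -> 9 lines: dxjyj umbm fylgl uwpf bvlu hwx ueqad qejz etjc
Final line 7: ueqad

Answer: ueqad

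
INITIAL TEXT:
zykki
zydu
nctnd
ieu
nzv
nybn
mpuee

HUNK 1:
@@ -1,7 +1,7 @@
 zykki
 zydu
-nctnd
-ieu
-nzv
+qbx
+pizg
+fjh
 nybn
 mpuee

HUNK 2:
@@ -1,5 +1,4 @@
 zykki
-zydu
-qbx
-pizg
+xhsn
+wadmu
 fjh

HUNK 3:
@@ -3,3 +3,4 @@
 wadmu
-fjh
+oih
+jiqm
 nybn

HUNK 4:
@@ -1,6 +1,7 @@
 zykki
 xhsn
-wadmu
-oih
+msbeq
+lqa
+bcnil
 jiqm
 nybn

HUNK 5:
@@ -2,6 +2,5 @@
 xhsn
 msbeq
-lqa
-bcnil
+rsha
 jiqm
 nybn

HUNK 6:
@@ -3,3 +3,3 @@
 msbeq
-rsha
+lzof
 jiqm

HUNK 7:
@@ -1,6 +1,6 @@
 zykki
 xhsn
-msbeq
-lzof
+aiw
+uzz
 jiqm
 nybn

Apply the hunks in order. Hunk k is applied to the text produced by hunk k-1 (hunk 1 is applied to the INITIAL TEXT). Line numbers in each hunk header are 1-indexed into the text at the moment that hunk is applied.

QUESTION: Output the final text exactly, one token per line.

Hunk 1: at line 1 remove [nctnd,ieu,nzv] add [qbx,pizg,fjh] -> 7 lines: zykki zydu qbx pizg fjh nybn mpuee
Hunk 2: at line 1 remove [zydu,qbx,pizg] add [xhsn,wadmu] -> 6 lines: zykki xhsn wadmu fjh nybn mpuee
Hunk 3: at line 3 remove [fjh] add [oih,jiqm] -> 7 lines: zykki xhsn wadmu oih jiqm nybn mpuee
Hunk 4: at line 1 remove [wadmu,oih] add [msbeq,lqa,bcnil] -> 8 lines: zykki xhsn msbeq lqa bcnil jiqm nybn mpuee
Hunk 5: at line 2 remove [lqa,bcnil] add [rsha] -> 7 lines: zykki xhsn msbeq rsha jiqm nybn mpuee
Hunk 6: at line 3 remove [rsha] add [lzof] -> 7 lines: zykki xhsn msbeq lzof jiqm nybn mpuee
Hunk 7: at line 1 remove [msbeq,lzof] add [aiw,uzz] -> 7 lines: zykki xhsn aiw uzz jiqm nybn mpuee

Answer: zykki
xhsn
aiw
uzz
jiqm
nybn
mpuee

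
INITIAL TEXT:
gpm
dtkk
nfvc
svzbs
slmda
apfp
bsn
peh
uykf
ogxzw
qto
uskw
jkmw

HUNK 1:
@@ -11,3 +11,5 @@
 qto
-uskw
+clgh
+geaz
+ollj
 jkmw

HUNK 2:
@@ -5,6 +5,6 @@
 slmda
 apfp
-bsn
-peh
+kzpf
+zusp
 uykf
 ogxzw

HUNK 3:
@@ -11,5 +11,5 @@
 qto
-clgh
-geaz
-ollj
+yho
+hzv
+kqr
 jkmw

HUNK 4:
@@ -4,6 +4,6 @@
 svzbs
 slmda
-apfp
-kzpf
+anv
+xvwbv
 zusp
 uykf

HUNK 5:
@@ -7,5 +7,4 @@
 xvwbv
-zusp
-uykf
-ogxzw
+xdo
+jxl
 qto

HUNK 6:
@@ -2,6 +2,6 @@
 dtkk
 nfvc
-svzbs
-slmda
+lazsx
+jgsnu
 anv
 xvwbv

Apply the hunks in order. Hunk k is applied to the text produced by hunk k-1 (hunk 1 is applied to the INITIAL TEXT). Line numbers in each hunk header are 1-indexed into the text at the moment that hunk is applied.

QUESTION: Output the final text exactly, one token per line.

Hunk 1: at line 11 remove [uskw] add [clgh,geaz,ollj] -> 15 lines: gpm dtkk nfvc svzbs slmda apfp bsn peh uykf ogxzw qto clgh geaz ollj jkmw
Hunk 2: at line 5 remove [bsn,peh] add [kzpf,zusp] -> 15 lines: gpm dtkk nfvc svzbs slmda apfp kzpf zusp uykf ogxzw qto clgh geaz ollj jkmw
Hunk 3: at line 11 remove [clgh,geaz,ollj] add [yho,hzv,kqr] -> 15 lines: gpm dtkk nfvc svzbs slmda apfp kzpf zusp uykf ogxzw qto yho hzv kqr jkmw
Hunk 4: at line 4 remove [apfp,kzpf] add [anv,xvwbv] -> 15 lines: gpm dtkk nfvc svzbs slmda anv xvwbv zusp uykf ogxzw qto yho hzv kqr jkmw
Hunk 5: at line 7 remove [zusp,uykf,ogxzw] add [xdo,jxl] -> 14 lines: gpm dtkk nfvc svzbs slmda anv xvwbv xdo jxl qto yho hzv kqr jkmw
Hunk 6: at line 2 remove [svzbs,slmda] add [lazsx,jgsnu] -> 14 lines: gpm dtkk nfvc lazsx jgsnu anv xvwbv xdo jxl qto yho hzv kqr jkmw

Answer: gpm
dtkk
nfvc
lazsx
jgsnu
anv
xvwbv
xdo
jxl
qto
yho
hzv
kqr
jkmw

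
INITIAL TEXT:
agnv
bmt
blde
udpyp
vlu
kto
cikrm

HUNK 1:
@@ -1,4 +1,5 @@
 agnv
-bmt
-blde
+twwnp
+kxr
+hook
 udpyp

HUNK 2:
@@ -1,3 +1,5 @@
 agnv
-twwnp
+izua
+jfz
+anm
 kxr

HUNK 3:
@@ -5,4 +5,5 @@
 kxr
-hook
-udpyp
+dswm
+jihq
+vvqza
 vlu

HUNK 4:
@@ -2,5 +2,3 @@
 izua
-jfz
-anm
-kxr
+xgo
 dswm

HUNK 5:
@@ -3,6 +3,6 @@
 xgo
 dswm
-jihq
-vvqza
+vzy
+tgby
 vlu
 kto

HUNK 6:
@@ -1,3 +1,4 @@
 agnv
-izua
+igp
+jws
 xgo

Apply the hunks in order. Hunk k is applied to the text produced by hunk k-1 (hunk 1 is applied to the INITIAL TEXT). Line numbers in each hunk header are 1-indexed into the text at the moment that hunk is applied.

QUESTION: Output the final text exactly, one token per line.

Hunk 1: at line 1 remove [bmt,blde] add [twwnp,kxr,hook] -> 8 lines: agnv twwnp kxr hook udpyp vlu kto cikrm
Hunk 2: at line 1 remove [twwnp] add [izua,jfz,anm] -> 10 lines: agnv izua jfz anm kxr hook udpyp vlu kto cikrm
Hunk 3: at line 5 remove [hook,udpyp] add [dswm,jihq,vvqza] -> 11 lines: agnv izua jfz anm kxr dswm jihq vvqza vlu kto cikrm
Hunk 4: at line 2 remove [jfz,anm,kxr] add [xgo] -> 9 lines: agnv izua xgo dswm jihq vvqza vlu kto cikrm
Hunk 5: at line 3 remove [jihq,vvqza] add [vzy,tgby] -> 9 lines: agnv izua xgo dswm vzy tgby vlu kto cikrm
Hunk 6: at line 1 remove [izua] add [igp,jws] -> 10 lines: agnv igp jws xgo dswm vzy tgby vlu kto cikrm

Answer: agnv
igp
jws
xgo
dswm
vzy
tgby
vlu
kto
cikrm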